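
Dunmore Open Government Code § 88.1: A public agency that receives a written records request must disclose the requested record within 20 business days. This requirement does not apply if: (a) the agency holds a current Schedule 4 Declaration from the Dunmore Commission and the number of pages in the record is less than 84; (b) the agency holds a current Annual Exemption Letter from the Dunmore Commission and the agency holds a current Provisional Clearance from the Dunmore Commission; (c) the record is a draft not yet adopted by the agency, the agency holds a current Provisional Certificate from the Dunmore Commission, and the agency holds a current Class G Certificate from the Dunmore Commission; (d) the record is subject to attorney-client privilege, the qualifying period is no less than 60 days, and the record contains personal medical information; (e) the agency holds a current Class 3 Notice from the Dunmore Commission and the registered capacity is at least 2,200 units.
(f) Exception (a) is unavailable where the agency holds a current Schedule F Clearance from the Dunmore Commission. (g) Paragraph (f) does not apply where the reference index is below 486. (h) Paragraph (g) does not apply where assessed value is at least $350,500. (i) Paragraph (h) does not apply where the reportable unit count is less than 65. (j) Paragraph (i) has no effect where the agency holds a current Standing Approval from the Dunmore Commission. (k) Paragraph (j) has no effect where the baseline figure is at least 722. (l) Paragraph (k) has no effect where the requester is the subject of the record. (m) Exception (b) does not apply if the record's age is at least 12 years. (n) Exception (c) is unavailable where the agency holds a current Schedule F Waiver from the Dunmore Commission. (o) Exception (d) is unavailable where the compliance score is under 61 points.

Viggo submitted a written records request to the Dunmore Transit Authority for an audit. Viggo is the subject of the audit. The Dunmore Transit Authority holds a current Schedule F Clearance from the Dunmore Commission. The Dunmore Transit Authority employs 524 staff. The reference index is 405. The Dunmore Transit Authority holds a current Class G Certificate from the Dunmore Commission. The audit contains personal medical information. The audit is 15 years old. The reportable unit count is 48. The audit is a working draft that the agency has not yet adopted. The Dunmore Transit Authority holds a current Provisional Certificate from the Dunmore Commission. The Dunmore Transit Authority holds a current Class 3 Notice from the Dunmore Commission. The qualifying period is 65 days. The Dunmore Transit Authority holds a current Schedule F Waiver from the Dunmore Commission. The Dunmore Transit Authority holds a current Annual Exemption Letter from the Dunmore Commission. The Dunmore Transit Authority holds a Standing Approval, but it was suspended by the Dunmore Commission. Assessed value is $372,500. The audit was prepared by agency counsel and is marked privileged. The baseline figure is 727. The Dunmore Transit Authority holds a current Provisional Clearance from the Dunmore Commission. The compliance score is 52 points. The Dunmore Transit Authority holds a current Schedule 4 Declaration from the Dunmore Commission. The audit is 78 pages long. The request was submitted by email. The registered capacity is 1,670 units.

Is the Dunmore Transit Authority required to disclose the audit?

Exception (a): a current Schedule 4 Declaration is held; the number of pages in the record is 78, less than the 84 limit — every condition holds. As to paragraphs (f)–(l): (f) operates (a current Schedule F Clearance is held), but is displaced by (g): (g) operates against (f): the reference index is 405, below the 486 limit. (h) would limit (g) — assessed value is $372,500, meeting the $350,500 threshold — but (i) sets (h) aside: (i) operates against (h): the reportable unit count is 48, less than the 65 limit. (j) is not triggered (there is no Standing Approval in force), so (i) stands. Exception (a) stands.
Exception (b): a current Annual Exemption Letter is held; a current Provisional Clearance is held — every condition holds. But applying paragraph (m): (m) is triggered — the record's age is 15 years, meeting the 12 years threshold. (b) is therefore removed.
All of (c)'s requirements are met (the audit is an unadopted draft; a current Provisional Certificate is held; a current Class G Certificate is held). But: (n) operates against (c): a current Schedule F Waiver is held. (c) is therefore removed.
Exception (d): the audit is privileged; the qualifying period is 65 days, meeting the 60 days threshold; the audit contains personal medical information — every condition holds. However, paragraph (o) must be considered: (o) is triggered — the compliance score is 52 points, under the 61 points limit. Exception (d) does not apply.
Exception (e) requires that the registered capacity is at least 2,200 units; but the registered capacity is 1,670 units, short of 2,200 units, so (e) is unavailable.

No — exception (a) applies; the Dunmore Transit Authority is not required to disclose the audit.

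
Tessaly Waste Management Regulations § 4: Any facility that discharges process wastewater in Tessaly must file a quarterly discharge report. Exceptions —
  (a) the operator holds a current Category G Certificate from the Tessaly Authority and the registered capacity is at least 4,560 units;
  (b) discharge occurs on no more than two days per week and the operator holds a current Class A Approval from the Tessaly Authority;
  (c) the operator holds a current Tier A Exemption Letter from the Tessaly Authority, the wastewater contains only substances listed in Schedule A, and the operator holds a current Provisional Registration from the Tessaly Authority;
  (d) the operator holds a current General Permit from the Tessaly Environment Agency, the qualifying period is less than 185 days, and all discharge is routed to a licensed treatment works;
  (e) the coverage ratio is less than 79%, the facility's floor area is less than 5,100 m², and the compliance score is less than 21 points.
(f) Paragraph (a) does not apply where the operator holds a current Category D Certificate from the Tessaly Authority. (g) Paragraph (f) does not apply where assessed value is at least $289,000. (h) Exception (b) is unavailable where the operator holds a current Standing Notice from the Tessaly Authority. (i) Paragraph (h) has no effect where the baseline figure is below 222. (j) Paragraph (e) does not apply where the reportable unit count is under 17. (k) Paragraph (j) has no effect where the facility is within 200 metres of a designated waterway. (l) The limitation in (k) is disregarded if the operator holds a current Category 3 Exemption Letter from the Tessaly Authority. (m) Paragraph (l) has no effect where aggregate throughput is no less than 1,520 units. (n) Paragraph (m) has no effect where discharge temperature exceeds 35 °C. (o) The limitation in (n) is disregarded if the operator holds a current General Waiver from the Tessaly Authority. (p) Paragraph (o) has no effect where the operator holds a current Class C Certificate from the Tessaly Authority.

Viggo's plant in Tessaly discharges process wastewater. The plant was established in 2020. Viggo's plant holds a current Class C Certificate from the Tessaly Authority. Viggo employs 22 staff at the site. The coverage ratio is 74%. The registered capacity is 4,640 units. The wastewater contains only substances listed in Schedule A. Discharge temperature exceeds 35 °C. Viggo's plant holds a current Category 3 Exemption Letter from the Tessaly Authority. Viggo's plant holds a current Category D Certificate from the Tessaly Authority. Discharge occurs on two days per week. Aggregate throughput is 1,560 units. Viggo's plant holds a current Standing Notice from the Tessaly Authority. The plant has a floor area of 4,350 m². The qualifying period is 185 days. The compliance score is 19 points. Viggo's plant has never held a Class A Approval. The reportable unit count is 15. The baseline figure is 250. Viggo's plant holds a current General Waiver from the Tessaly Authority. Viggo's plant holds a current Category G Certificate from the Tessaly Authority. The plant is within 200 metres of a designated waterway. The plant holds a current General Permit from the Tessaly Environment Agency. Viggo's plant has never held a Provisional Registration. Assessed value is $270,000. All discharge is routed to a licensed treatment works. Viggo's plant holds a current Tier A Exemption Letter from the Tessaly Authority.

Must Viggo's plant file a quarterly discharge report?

Yes — Viggo's plant must file a quarterly discharge report.

Exception (a) is satisfied on its face — a current Category G Certificate is held; the registered capacity is 4,640 units, meeting the 4,560 units threshold. But applying paragraphs (f)–(g): (f) operates against (a): a current Category D Certificate is held. (g) is inapplicable (assessed value is $270,000, short of $289,000), so (f) stands. Exception (a) does not apply.
Exception (b) fails — there is no Class A Approval in force.
Exception (c) fails — there is no Provisional Registration in force.
Exception (d) requires that the qualifying period is less than 185 days; but the qualifying period is 185 days, not less than 185 days, so (d) is unavailable.
Exception (e): the coverage ratio is 74%, less than the 79% limit; the facility's floor area is 4,350 m², less than the 5,100 m² limit; the compliance score is 19 points, less than the 21 points limit — every condition holds. Turning to paragraphs (j)–(p): (j) operates against (e): the reportable unit count is 15, under the 17 limit. (k) would limit (j) — the plant is within 200 m of a designated waterway — but (l) sets (k) aside: (l) operates — a current Category 3 Exemption Letter is held. (m) would limit (l) — aggregate throughput is 1,560 units, meeting the 1,520 units threshold — but (n) sets (m) aside: (n) is engaged — discharge temperature exceeds 35 °C. (o) would limit (n) — a current General Waiver is held — but (p) sets (o) aside: (p) operates against (o): a current Class C Certificate is held. So (e) is unavailable.
None of the exceptions is available; § 4 applies in full.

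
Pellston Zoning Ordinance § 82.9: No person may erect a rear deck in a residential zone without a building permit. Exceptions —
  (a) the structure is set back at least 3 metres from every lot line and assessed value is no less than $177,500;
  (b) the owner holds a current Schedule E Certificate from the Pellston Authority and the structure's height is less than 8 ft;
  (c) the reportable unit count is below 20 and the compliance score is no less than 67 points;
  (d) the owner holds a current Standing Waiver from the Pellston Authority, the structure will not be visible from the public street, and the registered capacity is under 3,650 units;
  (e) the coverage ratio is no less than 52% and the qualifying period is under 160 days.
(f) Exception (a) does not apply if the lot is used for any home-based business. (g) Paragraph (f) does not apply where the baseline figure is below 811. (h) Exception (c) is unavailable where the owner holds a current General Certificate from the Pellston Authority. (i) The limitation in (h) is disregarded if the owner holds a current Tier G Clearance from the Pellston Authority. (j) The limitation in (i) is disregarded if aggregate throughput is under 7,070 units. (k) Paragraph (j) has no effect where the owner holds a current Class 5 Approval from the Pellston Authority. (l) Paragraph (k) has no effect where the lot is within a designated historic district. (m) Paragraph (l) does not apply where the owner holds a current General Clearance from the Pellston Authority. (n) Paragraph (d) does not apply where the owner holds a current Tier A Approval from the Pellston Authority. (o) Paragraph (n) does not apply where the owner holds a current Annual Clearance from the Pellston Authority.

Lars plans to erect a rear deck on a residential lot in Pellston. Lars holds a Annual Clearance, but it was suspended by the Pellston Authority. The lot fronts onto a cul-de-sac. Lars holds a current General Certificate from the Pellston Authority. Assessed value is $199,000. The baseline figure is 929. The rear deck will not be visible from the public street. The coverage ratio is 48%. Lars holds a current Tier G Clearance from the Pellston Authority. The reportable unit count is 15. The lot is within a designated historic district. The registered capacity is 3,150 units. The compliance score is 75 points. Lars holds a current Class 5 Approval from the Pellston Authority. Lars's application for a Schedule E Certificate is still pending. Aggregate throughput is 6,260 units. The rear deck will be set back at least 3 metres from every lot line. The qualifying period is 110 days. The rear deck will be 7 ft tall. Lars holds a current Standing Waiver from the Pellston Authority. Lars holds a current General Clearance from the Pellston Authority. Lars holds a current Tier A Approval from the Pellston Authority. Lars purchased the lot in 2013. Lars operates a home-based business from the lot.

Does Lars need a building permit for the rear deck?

No — exception (c) applies; Lars does not need a building permit.

Exception (a)'s conditions are all satisfied: the setback is at least 3 m on every side; assessed value is $199,000, meeting the $177,500 threshold. But applying paragraphs (f)–(g): (f) applies — a home-based business operates on the lot. (g) does not operate here (the baseline figure is 929, not below 811), so (f) stands. (a) is therefore removed.
Exception (b) requires that the owner holds a current Schedule E Certificate from the Pellston Authority; but there is no Schedule E Certificate in force, so (b) is unavailable.
Exception (c)'s conditions are all satisfied: the reportable unit count is 15, below the 20 limit; the compliance score is 75 points, meeting the 67 points threshold. Under paragraphs (h)–(m): (h) would limit (c) — a current General Certificate is held — but (i) sets (h) aside: (i) operates against (h): a current Tier G Clearance is held. (j) is engaged (aggregate throughput is 6,260 units, under the 7,070 units limit), but is set aside by (k): (k) is engaged — a current Class 5 Approval is held. (l) applies (the lot is in a historic district), but is displaced by (m): (m) applies — a current General Clearance is held. Exception (c) stands.
Exception (d)'s conditions are all satisfied: a current Standing Waiver is held; the structure will not be visible from the street; the registered capacity is 3,150 units, under the 3,650 units limit. However, paragraphs (n)–(o) must be considered: (n) applies — a current Tier A Approval is held. (o), which would lift (n), is inapplicable — there is no Annual Clearance in force. So (d) is unavailable.
Exception (e) requires that the coverage ratio is no less than 52%; but the coverage ratio is 48%, short of 52%, so (e) is unavailable.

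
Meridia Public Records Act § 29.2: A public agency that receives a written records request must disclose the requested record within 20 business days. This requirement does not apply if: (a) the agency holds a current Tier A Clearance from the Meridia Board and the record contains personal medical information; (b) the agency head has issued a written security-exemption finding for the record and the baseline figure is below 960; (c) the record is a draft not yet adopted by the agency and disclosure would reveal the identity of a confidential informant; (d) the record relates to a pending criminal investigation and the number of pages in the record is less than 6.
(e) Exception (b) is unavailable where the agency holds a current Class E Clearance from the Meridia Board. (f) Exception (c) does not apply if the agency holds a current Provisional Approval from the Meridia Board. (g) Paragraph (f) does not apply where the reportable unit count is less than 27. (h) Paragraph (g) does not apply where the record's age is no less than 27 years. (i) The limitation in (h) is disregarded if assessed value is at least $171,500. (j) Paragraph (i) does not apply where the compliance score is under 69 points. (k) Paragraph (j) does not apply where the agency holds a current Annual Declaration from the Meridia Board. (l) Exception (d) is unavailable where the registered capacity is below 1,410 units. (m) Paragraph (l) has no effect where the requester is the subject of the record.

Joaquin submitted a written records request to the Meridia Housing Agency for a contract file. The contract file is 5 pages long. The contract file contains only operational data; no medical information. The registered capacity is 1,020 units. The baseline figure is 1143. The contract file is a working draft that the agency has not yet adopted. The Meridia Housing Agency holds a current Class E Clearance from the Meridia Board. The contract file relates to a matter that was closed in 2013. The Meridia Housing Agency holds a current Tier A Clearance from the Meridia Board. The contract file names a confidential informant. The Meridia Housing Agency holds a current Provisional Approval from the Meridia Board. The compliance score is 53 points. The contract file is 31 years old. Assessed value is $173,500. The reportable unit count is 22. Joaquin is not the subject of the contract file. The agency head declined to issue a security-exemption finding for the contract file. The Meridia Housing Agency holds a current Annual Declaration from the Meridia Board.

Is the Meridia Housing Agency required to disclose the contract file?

No — exception (c) applies; the Meridia Housing Agency is not required to disclose the contract file.

Exception (a) does not apply: the contract file contains only operational data.
Exception (b) does not apply: the agency head declined to issue a security-exemption finding.
Exception (c): the contract file is an unadopted draft; the contract file names a confidential informant — every condition holds. Applying paragraphs (f)–(k): (f) operates (a current Provisional Approval is held), but is itself disapplied by (g): (g) operates — the reportable unit count is 22, less than the 27 limit. (h) would limit (g) — the record's age is 31 years, meeting the 27 years threshold — but (i) sets (h) aside: (i) is engaged — assessed value is $173,500, meeting the $171,500 threshold. (j) is triggered (the compliance score is 53 points, under the 69 points limit), but is itself disapplied by (k): (k) operates against (j): a current Annual Declaration is held. Exception (c) stands.
Exception (d) does not apply: the contract file relates to a closed matter.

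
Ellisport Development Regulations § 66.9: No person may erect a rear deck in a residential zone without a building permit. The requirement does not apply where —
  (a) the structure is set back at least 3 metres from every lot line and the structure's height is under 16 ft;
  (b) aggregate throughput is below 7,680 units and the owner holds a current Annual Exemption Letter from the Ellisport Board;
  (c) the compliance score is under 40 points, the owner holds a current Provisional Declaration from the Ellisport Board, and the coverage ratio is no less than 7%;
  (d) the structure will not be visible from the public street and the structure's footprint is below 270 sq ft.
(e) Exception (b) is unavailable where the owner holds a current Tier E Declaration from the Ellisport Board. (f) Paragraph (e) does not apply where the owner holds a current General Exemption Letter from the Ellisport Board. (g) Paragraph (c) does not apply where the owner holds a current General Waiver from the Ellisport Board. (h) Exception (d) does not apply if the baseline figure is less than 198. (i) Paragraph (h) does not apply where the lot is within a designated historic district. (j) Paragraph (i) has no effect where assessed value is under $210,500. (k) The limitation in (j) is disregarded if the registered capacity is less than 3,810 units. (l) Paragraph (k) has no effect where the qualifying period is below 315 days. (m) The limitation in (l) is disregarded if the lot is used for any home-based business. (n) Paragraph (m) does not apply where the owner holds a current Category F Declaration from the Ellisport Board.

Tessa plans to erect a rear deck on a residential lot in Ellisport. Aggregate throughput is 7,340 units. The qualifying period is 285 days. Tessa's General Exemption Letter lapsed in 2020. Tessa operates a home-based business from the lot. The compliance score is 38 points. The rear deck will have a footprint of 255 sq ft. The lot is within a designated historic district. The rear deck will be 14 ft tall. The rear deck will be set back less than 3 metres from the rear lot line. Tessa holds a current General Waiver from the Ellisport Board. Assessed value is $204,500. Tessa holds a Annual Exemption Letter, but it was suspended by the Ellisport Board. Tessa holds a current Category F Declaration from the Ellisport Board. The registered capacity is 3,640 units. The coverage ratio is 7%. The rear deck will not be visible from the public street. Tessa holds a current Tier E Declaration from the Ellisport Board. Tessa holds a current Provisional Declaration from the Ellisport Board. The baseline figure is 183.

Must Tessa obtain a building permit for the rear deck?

Exception (a) does not apply: the rear setback is under 3 m.
Exception (b) does not apply: there is no Annual Exemption Letter in force.
Exception (c) is satisfied on its face — the compliance score is 38 points, under the 40 points limit; a current Provisional Declaration is held; the coverage ratio is 7%, meeting the 7% threshold. Turning to paragraph (g): (g) applies — a current General Waiver is held. Exception (c) does not apply.
Exception (d) is satisfied on its face — the structure will not be visible from the street; the structure's footprint is 255 sq ft, below the 270 sq ft limit. Turning to paragraphs (h)–(n): (h) applies — the baseline figure is 183, less than the 198 limit. (i) would limit (h) — the lot is in a historic district — but (j) sets (i) aside: (j) applies — assessed value is $204,500, under the $210,500 limit. (k) would limit (j) — the registered capacity is 3,640 units, less than the 3,810 units limit — but (l) sets (k) aside: (l) is engaged — the qualifying period is 285 days, below the 315 days limit. (m) would limit (l) — a home-based business operates on the lot — but (n) sets (m) aside: (n) is engaged — a current Category F Declaration is held. (d) is therefore removed.
Every exception is unavailable, so the rule governs.

Yes — Tessa must obtain a building permit.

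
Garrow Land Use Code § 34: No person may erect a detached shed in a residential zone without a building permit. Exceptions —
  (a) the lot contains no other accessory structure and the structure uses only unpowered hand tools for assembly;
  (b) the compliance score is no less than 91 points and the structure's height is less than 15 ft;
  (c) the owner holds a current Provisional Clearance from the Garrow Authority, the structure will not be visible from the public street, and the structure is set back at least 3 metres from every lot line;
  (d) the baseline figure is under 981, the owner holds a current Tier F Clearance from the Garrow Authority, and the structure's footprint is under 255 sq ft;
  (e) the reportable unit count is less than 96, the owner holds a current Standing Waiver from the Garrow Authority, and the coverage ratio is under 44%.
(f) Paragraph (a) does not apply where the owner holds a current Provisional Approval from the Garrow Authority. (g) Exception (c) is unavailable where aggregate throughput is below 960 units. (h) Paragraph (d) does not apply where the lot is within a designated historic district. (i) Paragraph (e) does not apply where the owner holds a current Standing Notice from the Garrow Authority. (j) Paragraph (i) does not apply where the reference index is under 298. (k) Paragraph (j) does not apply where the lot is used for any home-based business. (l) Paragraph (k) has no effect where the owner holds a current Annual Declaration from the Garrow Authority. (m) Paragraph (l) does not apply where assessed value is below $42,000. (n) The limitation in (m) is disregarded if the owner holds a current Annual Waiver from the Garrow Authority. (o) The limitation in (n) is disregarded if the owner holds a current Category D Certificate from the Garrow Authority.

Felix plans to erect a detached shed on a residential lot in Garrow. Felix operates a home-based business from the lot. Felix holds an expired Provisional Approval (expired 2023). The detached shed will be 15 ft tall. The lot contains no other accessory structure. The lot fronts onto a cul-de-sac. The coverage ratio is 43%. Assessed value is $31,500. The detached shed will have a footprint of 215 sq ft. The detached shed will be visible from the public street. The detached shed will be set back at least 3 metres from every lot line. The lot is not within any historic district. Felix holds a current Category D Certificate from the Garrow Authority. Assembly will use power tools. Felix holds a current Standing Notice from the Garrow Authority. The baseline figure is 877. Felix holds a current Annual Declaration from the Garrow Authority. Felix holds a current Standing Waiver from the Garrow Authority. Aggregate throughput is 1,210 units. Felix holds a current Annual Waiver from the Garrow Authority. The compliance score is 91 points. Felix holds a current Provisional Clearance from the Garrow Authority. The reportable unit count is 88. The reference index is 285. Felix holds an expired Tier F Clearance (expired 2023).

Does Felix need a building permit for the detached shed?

Exception (a) fails — assembly uses power tools.
Exception (b) does not apply: the structure's height is 15 ft, not less than 15 ft.
Exception (c) fails — the structure will be visible from the street.
Exception (d) fails — the Tier F Clearance is not current.
All of (e)'s requirements are met (the reportable unit count is 88, less than the 96 limit; a current Standing Waiver is held; the coverage ratio is 43%, under the 44% limit). But applying paragraphs (i)–(o): (i) operates against (e): a current Standing Notice is held. (j) is triggered (the reference index is 285, under the 298 limit), but is overridden by (k): (k) operates against (j): a home-based business operates on the lot. (l) is engaged (a current Annual Declaration is held), but is displaced by (m): (m) operates against (l): assessed value is $31,500, below the $42,000 limit. (n) would limit (m) — a current Annual Waiver is held — but (o) sets (n) aside: (o) operates against (n): a current Category D Certificate is held. So (e) is unavailable.
No exception applies. The general rule governs.

Yes — Felix must obtain a building permit.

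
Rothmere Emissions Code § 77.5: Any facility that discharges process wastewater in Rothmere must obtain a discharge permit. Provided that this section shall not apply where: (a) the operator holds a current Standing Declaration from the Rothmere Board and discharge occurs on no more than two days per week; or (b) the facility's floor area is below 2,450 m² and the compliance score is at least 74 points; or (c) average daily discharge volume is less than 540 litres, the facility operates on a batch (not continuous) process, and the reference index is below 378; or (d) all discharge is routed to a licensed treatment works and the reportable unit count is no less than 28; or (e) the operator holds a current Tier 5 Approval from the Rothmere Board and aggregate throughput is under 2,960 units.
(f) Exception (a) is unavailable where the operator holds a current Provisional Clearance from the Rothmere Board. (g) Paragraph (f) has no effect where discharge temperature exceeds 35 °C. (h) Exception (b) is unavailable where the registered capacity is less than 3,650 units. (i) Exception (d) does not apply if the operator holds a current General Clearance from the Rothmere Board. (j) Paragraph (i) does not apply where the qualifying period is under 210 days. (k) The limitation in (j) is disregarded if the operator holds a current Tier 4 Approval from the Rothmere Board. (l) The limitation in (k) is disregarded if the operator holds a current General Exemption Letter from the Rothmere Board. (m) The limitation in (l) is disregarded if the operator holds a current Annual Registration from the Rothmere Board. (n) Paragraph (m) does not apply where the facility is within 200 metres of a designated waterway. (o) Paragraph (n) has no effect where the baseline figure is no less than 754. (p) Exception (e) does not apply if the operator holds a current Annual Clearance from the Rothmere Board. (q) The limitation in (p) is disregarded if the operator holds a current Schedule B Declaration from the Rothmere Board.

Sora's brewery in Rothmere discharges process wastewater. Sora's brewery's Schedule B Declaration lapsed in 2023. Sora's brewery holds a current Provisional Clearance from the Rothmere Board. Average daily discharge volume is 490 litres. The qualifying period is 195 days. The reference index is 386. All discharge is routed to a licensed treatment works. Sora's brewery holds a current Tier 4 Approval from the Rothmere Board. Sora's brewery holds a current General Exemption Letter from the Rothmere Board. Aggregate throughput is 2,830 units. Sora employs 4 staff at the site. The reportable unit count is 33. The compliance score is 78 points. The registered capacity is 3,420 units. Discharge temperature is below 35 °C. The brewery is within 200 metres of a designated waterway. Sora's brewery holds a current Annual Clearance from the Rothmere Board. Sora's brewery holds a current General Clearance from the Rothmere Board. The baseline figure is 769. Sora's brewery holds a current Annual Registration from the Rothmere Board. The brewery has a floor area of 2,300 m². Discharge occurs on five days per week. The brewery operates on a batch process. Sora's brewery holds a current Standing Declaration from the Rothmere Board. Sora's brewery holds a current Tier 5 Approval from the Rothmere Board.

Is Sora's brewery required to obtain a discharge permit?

Yes — Sora's brewery must obtain a discharge permit.

Exception (a) does not apply: discharge occurs on five days per week.
Exception (b)'s conditions are all satisfied: the facility's floor area is 2,300 m², below the 2,450 m² limit; the compliance score is 78 points, meeting the 74 points threshold. But applying paragraph (h): (h) operates against (b): the registered capacity is 3,420 units, less than the 3,650 units limit. So (b) is unavailable.
Exception (c) fails — the reference index is 386, not below 378.
Exception (d): discharge is routed to a licensed treatment works; the reportable unit count is 33, meeting the 28 threshold — every condition holds. However, paragraphs (i)–(o) must be considered: (i) operates against (d): a current General Clearance is held. (j) would limit (i) — the qualifying period is 195 days, under the 210 days limit — but (k) sets (j) aside: (k) operates against (j): a current Tier 4 Approval is held. (l) operates (a current General Exemption Letter is held), but yields to (m): (m) is engaged — a current Annual Registration is held. (n) applies (the brewery is within 200 m of a designated waterway), but is set aside by (o): (o) applies — the baseline figure is 769, meeting the 754 threshold. (d) is therefore removed.
Exception (e) is satisfied on its face — a current Tier 5 Approval is held; aggregate throughput is 2,830 units, under the 2,960 units limit. However, paragraphs (p)–(q) must be considered: (p) is triggered — a current Annual Clearance is held. (q) is not engaged (there is no Schedule B Declaration in force), so (p) stands. So (e) is unavailable.
No exception displaces § 77.5.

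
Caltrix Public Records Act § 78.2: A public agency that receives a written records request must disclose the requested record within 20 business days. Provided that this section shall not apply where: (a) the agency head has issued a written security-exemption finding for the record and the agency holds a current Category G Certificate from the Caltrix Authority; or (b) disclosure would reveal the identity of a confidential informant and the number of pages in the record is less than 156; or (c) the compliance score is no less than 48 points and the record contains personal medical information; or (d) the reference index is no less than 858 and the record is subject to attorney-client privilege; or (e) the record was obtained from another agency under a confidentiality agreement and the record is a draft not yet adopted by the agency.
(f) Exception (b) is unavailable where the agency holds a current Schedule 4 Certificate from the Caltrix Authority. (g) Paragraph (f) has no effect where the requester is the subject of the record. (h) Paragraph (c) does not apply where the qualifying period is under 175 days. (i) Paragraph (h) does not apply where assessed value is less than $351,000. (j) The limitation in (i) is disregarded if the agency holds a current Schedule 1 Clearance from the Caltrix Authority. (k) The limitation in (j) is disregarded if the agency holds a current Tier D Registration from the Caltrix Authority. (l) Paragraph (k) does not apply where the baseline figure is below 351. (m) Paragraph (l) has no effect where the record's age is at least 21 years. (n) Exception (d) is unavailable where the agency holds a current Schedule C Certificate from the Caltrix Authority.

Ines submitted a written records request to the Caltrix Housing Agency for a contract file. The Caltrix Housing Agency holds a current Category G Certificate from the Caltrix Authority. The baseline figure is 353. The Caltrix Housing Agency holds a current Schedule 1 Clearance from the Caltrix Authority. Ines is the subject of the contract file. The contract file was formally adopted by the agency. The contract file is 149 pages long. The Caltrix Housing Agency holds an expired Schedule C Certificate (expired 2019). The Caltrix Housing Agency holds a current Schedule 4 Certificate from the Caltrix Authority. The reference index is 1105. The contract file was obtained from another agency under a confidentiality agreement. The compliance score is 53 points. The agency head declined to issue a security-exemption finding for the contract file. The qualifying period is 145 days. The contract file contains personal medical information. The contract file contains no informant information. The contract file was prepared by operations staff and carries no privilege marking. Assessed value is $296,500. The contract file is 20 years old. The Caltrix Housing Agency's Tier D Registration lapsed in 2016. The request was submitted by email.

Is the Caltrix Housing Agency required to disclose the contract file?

Yes — the Caltrix Housing Agency must disclose the contract file.

Exception (a) fails — the agency head declined to issue a security-exemption finding.
Exception (b) requires that disclosure would reveal the identity of a confidential informant; but the contract file contains no informant information, so (b) is unavailable.
All of (c)'s requirements are met (the compliance score is 53 points, meeting the 48 points threshold; the contract file contains personal medical information). Turning to paragraphs (h)–(m): (h) operates against (c): the qualifying period is 145 days, under the 175 days limit. (i) applies (assessed value is $296,500, less than the $351,000 limit), but is displaced by (j): (j) is engaged — a current Schedule 1 Clearance is held. (k), which would lift (j), is not engaged — no current Tier D Registration is held. (c) is therefore removed.
Exception (d) does not apply: the contract file carries no privilege marking.
Exception (e) does not apply: the contract file has been formally adopted.
Every exception is unavailable, so the rule governs.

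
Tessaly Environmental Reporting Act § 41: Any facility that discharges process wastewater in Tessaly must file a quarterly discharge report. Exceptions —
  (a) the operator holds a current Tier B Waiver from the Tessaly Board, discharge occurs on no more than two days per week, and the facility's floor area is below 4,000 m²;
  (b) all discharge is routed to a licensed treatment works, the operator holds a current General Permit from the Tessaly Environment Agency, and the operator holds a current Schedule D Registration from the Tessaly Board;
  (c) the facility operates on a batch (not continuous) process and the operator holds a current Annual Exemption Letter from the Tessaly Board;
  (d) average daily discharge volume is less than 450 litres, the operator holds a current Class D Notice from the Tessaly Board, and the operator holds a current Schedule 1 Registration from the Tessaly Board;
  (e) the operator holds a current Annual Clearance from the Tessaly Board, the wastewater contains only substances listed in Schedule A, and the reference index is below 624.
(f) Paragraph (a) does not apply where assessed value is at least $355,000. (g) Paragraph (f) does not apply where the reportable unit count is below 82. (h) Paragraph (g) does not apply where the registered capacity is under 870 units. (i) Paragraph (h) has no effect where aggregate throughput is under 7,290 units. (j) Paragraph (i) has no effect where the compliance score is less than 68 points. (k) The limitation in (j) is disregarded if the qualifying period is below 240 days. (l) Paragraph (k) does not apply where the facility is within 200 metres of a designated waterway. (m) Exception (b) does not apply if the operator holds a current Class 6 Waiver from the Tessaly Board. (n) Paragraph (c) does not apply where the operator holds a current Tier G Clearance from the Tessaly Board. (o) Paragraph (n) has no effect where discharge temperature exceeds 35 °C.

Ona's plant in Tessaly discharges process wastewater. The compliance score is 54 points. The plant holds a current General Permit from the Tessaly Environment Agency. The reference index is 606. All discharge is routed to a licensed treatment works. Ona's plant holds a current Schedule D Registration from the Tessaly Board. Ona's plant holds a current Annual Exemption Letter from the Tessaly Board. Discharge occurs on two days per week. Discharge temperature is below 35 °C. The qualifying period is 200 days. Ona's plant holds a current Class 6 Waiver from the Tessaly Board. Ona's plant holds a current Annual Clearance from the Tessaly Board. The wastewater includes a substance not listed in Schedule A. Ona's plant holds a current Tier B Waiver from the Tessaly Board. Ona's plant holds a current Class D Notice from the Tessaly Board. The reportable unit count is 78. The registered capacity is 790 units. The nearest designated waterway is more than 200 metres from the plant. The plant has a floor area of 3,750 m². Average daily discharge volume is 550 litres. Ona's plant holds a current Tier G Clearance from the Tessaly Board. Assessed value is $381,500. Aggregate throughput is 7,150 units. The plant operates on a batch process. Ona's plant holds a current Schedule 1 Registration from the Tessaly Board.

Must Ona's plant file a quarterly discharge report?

All of (a)'s requirements are met (a current Tier B Waiver is held; discharge occurs on no more than two days per week; the facility's floor area is 3,750 m², below the 4,000 m² limit). Considering the limiting provisions: (f) is engaged (assessed value is $381,500, meeting the $355,000 threshold), but is displaced by (g): (g) is triggered — the reportable unit count is 78, below the 82 limit. (h) would limit (g) — the registered capacity is 790 units, under the 870 units limit — but (i) sets (h) aside: (i) is engaged — aggregate throughput is 7,150 units, under the 7,290 units limit. (j) is engaged (the compliance score is 54 points, less than the 68 points limit), but is itself disapplied by (k): (k) operates against (j): the qualifying period is 200 days, below the 240 days limit. (l) does not operate here (the plant is more than 200 m from any designated waterway), so (k) stands. Exception (a) stands.
Exception (b)'s conditions are all satisfied: discharge is routed to a licensed treatment works; a current General Permit is held; a current Schedule D Registration is held. But: (m) operates against (b): a current Class 6 Waiver is held. So (b) is unavailable.
Exception (c): the facility operates on a batch process; a current Annual Exemption Letter is held — every condition holds. But applying paragraphs (n)–(o): (n) applies — a current Tier G Clearance is held. (o) does not operate here (discharge temperature is below 35 °C), so (n) stands. So (c) is unavailable.
Exception (d) does not apply: average daily discharge volume is 550 litres, not less than 450 litres.
Exception (e) does not apply: the wastewater includes a non-Schedule-A substance.

No — exception (a) applies; Ona's plant is not required to file a quarterly discharge report.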